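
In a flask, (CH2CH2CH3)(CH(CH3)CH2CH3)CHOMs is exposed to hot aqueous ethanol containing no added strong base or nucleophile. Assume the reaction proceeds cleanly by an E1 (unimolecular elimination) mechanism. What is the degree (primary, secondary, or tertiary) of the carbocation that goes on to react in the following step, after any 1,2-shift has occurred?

tertiary

Step 1: Ionisation: the C–O σ-bond cleaves heterolytically; both bonding electrons depart with MsO⁻, leaving a secondary carbocation at the α-carbon.
Step 2: A 1,2-hydride shift from the adjacent sec-butyl carbon moves the positive charge from the secondary centre to an adjacent carbon, generating a more stable tertiary carbocation.
The cation rearranges from secondary to tertiary via a 1,2-hydride shift from the adjacent sec-butyl carbon; the tertiary cation is what reacts next.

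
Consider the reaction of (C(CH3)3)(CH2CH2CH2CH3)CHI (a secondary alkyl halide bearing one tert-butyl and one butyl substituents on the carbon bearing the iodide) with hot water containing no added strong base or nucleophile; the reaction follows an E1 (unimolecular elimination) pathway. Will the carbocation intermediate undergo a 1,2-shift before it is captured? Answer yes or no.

yes

The first-formed carbocation is secondary.
The adjacent tert-butyl carbon has no hydrogen but bears methyl groups; migration of one methyl with its bonding pair (a 1,2-methyl shift) places the charge on a tertiary centre.
Tertiary is more stable than secondary, so the shift occurs.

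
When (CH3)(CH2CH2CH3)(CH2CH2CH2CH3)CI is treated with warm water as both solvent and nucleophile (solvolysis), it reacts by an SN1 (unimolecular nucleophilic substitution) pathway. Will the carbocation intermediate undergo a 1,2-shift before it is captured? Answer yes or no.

The first-formed carbocation is tertiary.
No single 1,2-shift to an adjacent carbon would produce a more-substituted cation than the one already present, so no rearrangement occurs.

no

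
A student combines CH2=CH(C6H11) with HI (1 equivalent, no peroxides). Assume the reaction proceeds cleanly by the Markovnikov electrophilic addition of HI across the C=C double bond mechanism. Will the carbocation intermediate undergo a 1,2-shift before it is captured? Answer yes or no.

yes

The first-formed carbocation is secondary.
The adjacent cyclohexyl carbon already bears 2 other carbon substituents and has a hydrogen to migrate; after a 1,2-hydride shift from that carbon the positive charge sits on a tertiary centre.
Tertiary is more stable than secondary, so the shift occurs.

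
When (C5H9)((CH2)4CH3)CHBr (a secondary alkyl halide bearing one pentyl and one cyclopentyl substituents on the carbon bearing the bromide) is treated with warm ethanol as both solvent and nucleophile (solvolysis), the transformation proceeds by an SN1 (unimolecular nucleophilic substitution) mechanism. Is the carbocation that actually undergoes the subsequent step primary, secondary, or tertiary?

Step 1: Unassisted departure of Br⁻ (taking the C–Br bonding pair) generates a secondary carbocation.
Step 2: Carbocation rearrangement: a 1,2-hydride shift from the adjacent cyclopentyl carbon converts the initially-formed secondary cation into the more stable tertiary cation.
The cation rearranges from secondary to tertiary via a 1,2-hydride shift from the adjacent cyclopentyl carbon; the tertiary cation is what reacts next.

tertiary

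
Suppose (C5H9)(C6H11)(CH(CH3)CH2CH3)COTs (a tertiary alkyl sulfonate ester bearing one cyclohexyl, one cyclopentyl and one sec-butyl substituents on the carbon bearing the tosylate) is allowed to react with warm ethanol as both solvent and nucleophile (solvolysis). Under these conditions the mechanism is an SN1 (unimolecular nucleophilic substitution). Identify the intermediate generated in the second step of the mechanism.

oxonium ion

Step 1: Unassisted departure of TsO⁻ (taking the C–O bonding pair) generates a tertiary carbocation.
Step 2: Nucleophilic capture: the oxygen of CH3CH2OH bonds to the cationic carbon, producing an oxonium-ion intermediate.
After step 2 the species present is an oxonium ion.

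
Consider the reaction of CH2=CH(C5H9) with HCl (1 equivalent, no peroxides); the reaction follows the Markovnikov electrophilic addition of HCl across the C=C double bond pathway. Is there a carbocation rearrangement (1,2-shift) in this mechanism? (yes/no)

yes

The first-formed carbocation is secondary.
The adjacent cyclopentyl carbon already bears 2 other carbon substituents and has a hydrogen to migrate; after a 1,2-hydride shift from that carbon the positive charge sits on a tertiary centre.
Tertiary is more stable than secondary, so the shift occurs.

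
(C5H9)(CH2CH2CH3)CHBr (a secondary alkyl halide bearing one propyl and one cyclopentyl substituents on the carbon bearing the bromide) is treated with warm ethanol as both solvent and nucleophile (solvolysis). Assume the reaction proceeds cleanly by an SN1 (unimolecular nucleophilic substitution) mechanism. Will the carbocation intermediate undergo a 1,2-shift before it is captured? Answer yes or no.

yes

The first-formed carbocation is secondary.
The adjacent cyclopentyl carbon already bears 2 other carbon substituents and has a hydrogen to migrate; after a 1,2-hydride shift from that carbon the positive charge sits on a tertiary centre.
Tertiary is more stable than secondary, so the shift occurs.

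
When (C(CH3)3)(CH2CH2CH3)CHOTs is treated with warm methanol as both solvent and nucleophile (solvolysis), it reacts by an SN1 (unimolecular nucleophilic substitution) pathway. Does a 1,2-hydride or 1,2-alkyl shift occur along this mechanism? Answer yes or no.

The first-formed carbocation is secondary.
The adjacent tert-butyl carbon has no hydrogen but bears methyl groups; migration of one methyl with its bonding pair (a 1,2-methyl shift) places the charge on a tertiary centre.
Tertiary is more stable than secondary, so the shift occurs.

yes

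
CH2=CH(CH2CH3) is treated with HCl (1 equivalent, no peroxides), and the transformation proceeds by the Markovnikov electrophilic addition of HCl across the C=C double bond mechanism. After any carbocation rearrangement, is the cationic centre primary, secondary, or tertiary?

secondary

Step 1: The π electrons of the C=C bond attack a proton of HCl; Markovnikov addition places the new C–H on the less-substituted alkene carbon, so the positive charge ends up on the more-substituted carbon — a secondary carbocation. The H–Cl bond breaks heterolytically, releasing Cl⁻.
No single 1,2-shift to an adjacent carbon would give a more-substituted cation, so no rearrangement occurs.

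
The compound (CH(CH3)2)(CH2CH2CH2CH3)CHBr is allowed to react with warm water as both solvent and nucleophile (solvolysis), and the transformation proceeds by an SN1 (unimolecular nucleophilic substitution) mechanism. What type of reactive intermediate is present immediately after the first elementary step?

Step 1: Ionisation: the C–Br σ-bond cleaves heterolytically; both bonding electrons depart with Br⁻, leaving a secondary carbocation at the α-carbon.
After step 1 the species present is a secondary carbocation.

secondary carbocation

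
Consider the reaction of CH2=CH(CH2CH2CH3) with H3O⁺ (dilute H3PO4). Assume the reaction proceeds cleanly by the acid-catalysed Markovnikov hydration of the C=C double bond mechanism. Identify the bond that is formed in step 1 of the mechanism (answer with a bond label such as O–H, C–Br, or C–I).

Step 1: Electrophilic addition begins with the π(C=C) electrons forming a bond to the proton of H3O⁺. Following Markovnikov's rule, the resulting cation is secondary. H2O is released.
The bond formed in this step is the C–H bond.

C–H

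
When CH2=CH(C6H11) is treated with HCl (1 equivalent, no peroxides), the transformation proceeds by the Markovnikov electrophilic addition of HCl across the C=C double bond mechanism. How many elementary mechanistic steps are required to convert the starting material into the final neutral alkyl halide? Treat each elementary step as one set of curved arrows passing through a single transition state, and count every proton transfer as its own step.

3

Step 1: Electrophilic addition begins with the π(C=C) electrons forming a bond to the proton of HCl. Following Markovnikov's rule, the resulting cation is secondary. The H–Cl bond breaks heterolytically, releasing Cl⁻.
Step 2: Carbocation rearrangement: a 1,2-hydride shift from the adjacent cyclohexyl carbon converts the initially-formed secondary cation into the more stable tertiary cation.
Step 3: Nucleophilic attack by Cl⁻ on the carbocation completes the addition, giving R–Cl.
Total: 3 elementary steps.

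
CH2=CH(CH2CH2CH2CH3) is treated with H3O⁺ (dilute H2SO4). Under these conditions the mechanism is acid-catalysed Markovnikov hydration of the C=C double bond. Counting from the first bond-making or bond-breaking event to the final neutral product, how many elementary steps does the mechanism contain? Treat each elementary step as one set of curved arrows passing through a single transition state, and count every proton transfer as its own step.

Step 1: Protonation of the alkene by H3O⁺: the π bond acts as the nucleophile and picks up H⁺, giving the more stable (Markovnikov) secondary carbocation. H2O is released.
(No 1,2-shift: no single shift to an adjacent carbon would give a more stable cation.)
Step 2: Water acts as the nucleophile: an oxygen lone pair bonds to the cationic carbon, giving an oxonium-ion intermediate.
Step 3: H2O removes a proton from the oxonium oxygen, regenerating H3O⁺ and giving the neutral alcohol.
Total: 3 elementary steps.

3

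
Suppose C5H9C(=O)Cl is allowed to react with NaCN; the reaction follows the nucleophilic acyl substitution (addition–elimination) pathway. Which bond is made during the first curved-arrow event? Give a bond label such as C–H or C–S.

Step 1: CN⁻ adds to the carbonyl carbon; the C=O π electrons shift onto oxygen and a tetrahedral alkoxide intermediate forms.
The bond formed in this step is the C–C bond.

C–C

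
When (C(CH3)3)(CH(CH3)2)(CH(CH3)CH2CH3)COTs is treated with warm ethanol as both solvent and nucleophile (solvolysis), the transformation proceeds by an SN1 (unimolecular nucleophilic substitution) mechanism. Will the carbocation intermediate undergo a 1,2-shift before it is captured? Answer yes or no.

The first-formed carbocation is tertiary.
No single 1,2-shift to an adjacent carbon would produce a more-substituted cation than the one already present, so no rearrangement occurs.

no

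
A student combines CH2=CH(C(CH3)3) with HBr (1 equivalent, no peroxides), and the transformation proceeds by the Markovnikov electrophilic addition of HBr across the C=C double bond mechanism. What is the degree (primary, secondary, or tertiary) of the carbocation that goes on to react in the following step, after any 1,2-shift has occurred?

Step 1: The π electrons of the C=C bond attack a proton of HBr; Markovnikov addition places the new C–H on the less-substituted alkene carbon, so the positive charge ends up on the more-substituted carbon — a secondary carbocation. The H–Br bond breaks heterolytically, releasing Br⁻.
Step 2: Carbocation rearrangement: a 1,2-methyl shift from the adjacent tert-butyl carbon converts the initially-formed secondary cation into the more stable tertiary cation.
The cation rearranges from secondary to tertiary via a 1,2-methyl shift from the adjacent tert-butyl carbon; the tertiary cation is what reacts next.

tertiary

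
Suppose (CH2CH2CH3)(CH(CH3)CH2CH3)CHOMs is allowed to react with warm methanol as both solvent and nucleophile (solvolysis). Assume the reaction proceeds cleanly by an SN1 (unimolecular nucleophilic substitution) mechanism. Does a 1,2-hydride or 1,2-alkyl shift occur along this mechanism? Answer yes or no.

The first-formed carbocation is secondary.
The adjacent sec-butyl carbon already bears 2 other carbon substituents and has a hydrogen to migrate; after a 1,2-hydride shift from that carbon the positive charge sits on a tertiary centre.
Tertiary is more stable than secondary, so the shift occurs.

yes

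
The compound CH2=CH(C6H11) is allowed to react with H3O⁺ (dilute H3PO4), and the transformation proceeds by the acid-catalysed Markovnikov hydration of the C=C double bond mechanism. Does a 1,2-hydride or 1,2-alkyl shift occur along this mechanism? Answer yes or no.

yes

The first-formed carbocation is secondary.
The adjacent cyclohexyl carbon already bears 2 other carbon substituents and has a hydrogen to migrate; after a 1,2-hydride shift from that carbon the positive charge sits on a tertiary centre.
Tertiary is more stable than secondary, so the shift occurs.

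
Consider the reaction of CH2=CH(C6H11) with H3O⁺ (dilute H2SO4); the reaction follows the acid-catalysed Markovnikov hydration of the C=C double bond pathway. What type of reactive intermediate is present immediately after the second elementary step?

Step 1: Electrophilic addition begins with the π(C=C) electrons forming a bond to the proton of H3O⁺. Following Markovnikov's rule, the resulting cation is secondary. H2O is released.
Step 2: A hydride (H with its bonding pair) migrates from the adjacent cyclohexyl carbon to the cationic centre — a 1,2-hydride shift — upgrading the secondary cation to a tertiary one.
After step 2 the species present is a tertiary carbocation.

tertiary carbocation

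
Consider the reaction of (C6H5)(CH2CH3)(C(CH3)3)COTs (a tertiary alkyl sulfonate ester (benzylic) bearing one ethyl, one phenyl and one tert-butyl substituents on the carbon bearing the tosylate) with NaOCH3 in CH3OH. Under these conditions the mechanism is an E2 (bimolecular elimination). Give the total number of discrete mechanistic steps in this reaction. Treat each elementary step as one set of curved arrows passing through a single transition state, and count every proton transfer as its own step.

1

Step 1: In one step, CH3O⁻ pulls off a β-proton, the C–O bond cleaves, and a C=C double bond forms between the α- and β-carbons (E2, anti elimination).
Total: 1 elementary step.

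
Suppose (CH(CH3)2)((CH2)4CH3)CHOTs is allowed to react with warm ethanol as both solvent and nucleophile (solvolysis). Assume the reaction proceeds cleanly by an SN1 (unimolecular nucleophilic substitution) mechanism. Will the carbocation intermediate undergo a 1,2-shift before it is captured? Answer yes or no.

The first-formed carbocation is secondary.
The adjacent isopropyl carbon already bears 2 other carbon substituents and has a hydrogen to migrate; after a 1,2-hydride shift from that carbon the positive charge sits on a tertiary centre.
Tertiary is more stable than secondary, so the shift occurs.

yes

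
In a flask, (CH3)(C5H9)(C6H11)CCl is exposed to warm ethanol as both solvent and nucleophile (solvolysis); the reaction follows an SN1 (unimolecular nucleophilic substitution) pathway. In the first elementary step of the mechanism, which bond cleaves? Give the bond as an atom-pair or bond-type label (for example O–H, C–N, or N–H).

C–Cl

Step 1: The C–Cl bond breaks with both electrons going to the chloride; Cl⁻ leaves and a tertiary carbocation remains.
The bond broken in this step is the C–Cl bond.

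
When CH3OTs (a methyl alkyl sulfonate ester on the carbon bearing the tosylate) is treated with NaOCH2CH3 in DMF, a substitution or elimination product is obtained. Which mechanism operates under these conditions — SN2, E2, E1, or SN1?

Conditions: a methyl substrate with a strong nucleophile in the polar aprotic solvent DMF.
These conditions are the textbook signature of the SN2 pathway.
An unhindered substrate with a strong nucleophile in a polar aprotic solvent favours one-step backside displacement.

SN2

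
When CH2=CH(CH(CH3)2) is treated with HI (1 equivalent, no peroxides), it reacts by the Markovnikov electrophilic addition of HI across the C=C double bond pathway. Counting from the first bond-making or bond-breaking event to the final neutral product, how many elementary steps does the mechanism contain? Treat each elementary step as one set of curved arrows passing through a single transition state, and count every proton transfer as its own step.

Step 1: Electrophilic addition begins with the π(C=C) electrons forming a bond to the proton of HI. Following Markovnikov's rule, the resulting cation is secondary. The H–I bond breaks heterolytically, releasing I⁻.
Step 2: A 1,2-hydride shift from the adjacent isopropyl carbon moves the positive charge from the secondary centre to an adjacent carbon, generating a more stable tertiary carbocation.
Step 3: The I⁻ anion donates a lone pair to the carbocation, forming the new C–I σ-bond and giving the neutral alkyl halide.
Total: 3 elementary steps.

3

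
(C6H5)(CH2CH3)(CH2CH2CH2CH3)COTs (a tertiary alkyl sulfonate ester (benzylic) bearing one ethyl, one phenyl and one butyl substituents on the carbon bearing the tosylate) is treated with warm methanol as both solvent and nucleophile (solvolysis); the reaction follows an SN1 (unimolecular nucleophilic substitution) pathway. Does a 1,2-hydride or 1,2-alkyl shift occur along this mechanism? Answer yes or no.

no

The first-formed carbocation is tertiary.
No single 1,2-shift to an adjacent carbon would produce a more-substituted cation than the one already present, so no rearrangement occurs.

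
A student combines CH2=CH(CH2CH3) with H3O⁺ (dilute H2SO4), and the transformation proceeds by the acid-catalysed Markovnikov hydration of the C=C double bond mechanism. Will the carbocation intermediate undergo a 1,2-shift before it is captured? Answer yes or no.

The first-formed carbocation is secondary.
No single 1,2-shift to an adjacent carbon would produce a more-substituted cation than the one already present, so no rearrangement occurs.

no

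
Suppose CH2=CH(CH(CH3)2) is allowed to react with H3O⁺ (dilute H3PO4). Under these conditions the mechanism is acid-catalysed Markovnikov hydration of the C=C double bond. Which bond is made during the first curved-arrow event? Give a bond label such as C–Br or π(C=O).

C–H

Step 1: The π electrons of the C=C bond attack a proton of H3O⁺; Markovnikov addition places the new C–H on the less-substituted alkene carbon, so the positive charge ends up on the more-substituted carbon — a secondary carbocation. H2O is released.
The bond formed in this step is the C–H bond.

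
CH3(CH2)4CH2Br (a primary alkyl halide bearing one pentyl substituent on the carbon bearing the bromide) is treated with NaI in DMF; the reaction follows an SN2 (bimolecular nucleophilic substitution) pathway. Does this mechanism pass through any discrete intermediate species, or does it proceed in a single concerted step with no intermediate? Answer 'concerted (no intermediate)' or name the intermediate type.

Backside attack by I⁻ on the carbon bearing the bromide: the new C–I bond forms as the C–Br bond breaks, with Walden inversion at carbon.
All bond changes occur in one transition state; no discrete intermediate is formed.

concerted (no intermediate)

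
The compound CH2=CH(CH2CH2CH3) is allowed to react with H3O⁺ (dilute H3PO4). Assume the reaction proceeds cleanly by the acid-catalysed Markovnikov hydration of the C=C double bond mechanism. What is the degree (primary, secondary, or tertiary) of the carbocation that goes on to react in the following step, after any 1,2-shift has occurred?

Step 1: The π electrons of the C=C bond attack a proton of H3O⁺; Markovnikov addition places the new C–H on the less-substituted alkene carbon, so the positive charge ends up on the more-substituted carbon — a secondary carbocation. H2O is released.
No single 1,2-shift to an adjacent carbon would give a more-substituted cation, so no rearrangement occurs.

secondary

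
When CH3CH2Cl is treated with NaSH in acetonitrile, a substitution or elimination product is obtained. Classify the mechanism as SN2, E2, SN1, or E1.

Conditions: a primary substrate with a strong nucleophile in the polar aprotic solvent acetonitrile.
These conditions are the textbook signature of the SN2 pathway.
An unhindered substrate with a strong nucleophile in a polar aprotic solvent favours one-step backside displacement.

SN2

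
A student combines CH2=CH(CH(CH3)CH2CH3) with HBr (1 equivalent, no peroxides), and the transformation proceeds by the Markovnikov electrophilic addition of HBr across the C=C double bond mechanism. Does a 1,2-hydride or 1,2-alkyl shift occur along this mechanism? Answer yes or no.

The first-formed carbocation is secondary.
The adjacent sec-butyl carbon already bears 2 other carbon substituents and has a hydrogen to migrate; after a 1,2-hydride shift from that carbon the positive charge sits on a tertiary centre.
Tertiary is more stable than secondary, so the shift occurs.

yes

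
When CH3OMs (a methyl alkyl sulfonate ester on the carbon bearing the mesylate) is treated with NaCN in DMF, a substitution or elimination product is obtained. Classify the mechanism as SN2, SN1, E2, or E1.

Conditions: a methyl substrate with a strong nucleophile in the polar aprotic solvent DMF.
These conditions are the textbook signature of the SN2 pathway.
An unhindered substrate with a strong nucleophile in a polar aprotic solvent favours one-step backside displacement.

SN2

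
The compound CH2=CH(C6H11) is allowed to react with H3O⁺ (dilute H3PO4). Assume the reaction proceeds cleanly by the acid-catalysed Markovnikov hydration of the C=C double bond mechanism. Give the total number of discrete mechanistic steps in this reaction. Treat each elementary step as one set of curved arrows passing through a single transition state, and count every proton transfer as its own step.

Step 1: Protonation of the alkene by H3O⁺: the π bond acts as the nucleophile and picks up H⁺, giving the more stable (Markovnikov) secondary carbocation. H2O is released.
Step 2: A 1,2-hydride shift from the adjacent cyclohexyl carbon moves the positive charge from the secondary centre to an adjacent carbon, generating a more stable tertiary carbocation.
Step 3: A lone pair on the oxygen of H2O attacks the carbocation, forming a C–O bond and an oxonium ion (a protonated alcohol).
Step 4: Proton transfer from the O–H of the oxonium ion to H2O completes the catalytic cycle and yields the alcohol.
Total: 4 elementary steps.

4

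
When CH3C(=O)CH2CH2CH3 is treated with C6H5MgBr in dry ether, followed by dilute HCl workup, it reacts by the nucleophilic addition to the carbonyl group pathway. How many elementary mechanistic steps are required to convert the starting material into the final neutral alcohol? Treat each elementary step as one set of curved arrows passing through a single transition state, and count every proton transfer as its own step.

2

Step 1: the carbanion-like carbon of C6H5MgBr attacks the sp² carbonyl carbon; the C=O π bond breaks and the electrons end up as a lone pair on the alkoxide oxygen of the tetrahedral intermediate.
Step 2: The alkoxide picks up a proton during dilute HCl workup to yield an alcohol.
Total: 2 elementary steps.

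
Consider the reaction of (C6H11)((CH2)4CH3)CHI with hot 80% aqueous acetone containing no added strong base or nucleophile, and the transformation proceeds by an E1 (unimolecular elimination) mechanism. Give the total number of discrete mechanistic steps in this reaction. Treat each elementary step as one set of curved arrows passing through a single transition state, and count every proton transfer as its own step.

Step 1: Rate-determining heterolysis of the C–I bond gives I⁻ and a secondary carbocation.
Step 2: A 1,2-hydride shift from the adjacent cyclohexyl carbon moves the positive charge from the secondary centre to an adjacent carbon, generating a more stable tertiary carbocation.
Step 3: A water molecule (solvent) deprotonates a β-carbon; as the C–H bond breaks, those electrons form the new alkene π bond.
Total: 3 elementary steps.

3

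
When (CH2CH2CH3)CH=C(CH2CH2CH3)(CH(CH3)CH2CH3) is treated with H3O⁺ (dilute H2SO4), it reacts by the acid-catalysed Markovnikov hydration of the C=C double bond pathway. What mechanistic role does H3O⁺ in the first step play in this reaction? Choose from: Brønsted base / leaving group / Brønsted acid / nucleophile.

Brønsted acid

Step 1: Protonation of the alkene by H3O⁺: the π bond acts as the nucleophile and picks up H⁺, giving the more stable (Markovnikov) tertiary carbocation. H2O is released.
H3O⁺ in the first step donates a proton in a proton-transfer step — a Brønsted acid.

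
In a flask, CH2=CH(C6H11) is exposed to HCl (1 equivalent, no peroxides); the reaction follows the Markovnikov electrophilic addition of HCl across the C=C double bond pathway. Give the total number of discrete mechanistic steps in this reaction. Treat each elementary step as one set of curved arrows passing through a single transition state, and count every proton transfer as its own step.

3

Step 1: The π electrons of the C=C bond attack a proton of HCl; Markovnikov addition places the new C–H on the less-substituted alkene carbon, so the positive charge ends up on the more-substituted carbon — a secondary carbocation. The H–Cl bond breaks heterolytically, releasing Cl⁻.
Step 2: A 1,2-hydride shift from the adjacent cyclohexyl carbon moves the positive charge from the secondary centre to an adjacent carbon, generating a more stable tertiary carbocation.
Step 3: Nucleophilic attack by Cl⁻ on the carbocation completes the addition, giving R–Cl.
Total: 3 elementary steps.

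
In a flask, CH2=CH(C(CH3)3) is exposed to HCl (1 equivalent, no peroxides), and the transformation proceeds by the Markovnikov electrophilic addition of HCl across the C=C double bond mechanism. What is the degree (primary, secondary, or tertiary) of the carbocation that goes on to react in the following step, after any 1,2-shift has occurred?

tertiary

Step 1: The π electrons of the C=C bond attack a proton of HCl; Markovnikov addition places the new C–H on the less-substituted alkene carbon, so the positive charge ends up on the more-substituted carbon — a secondary carbocation. The H–Cl bond breaks heterolytically, releasing Cl⁻.
Step 2: A 1,2-methyl shift from the adjacent tert-butyl carbon moves the positive charge from the secondary centre to an adjacent carbon, generating a more stable tertiary carbocation.
The cation rearranges from secondary to tertiary via a 1,2-methyl shift from the adjacent tert-butyl carbon; the tertiary cation is what reacts next.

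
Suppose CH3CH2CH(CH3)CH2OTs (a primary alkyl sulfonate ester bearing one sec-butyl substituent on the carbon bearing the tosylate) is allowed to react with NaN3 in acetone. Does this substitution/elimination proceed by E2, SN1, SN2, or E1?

Conditions: a primary substrate with a strong nucleophile in the polar aprotic solvent acetone.
These conditions are the textbook signature of the SN2 pathway.
An unhindered substrate with a strong nucleophile in a polar aprotic solvent favours one-step backside displacement.

SN2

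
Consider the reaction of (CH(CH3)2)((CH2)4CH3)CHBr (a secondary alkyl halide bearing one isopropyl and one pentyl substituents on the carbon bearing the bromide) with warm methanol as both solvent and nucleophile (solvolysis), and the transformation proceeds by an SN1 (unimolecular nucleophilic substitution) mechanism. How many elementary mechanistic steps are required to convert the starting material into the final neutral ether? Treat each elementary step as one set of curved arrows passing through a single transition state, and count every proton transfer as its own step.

Step 1: The C–Br bond breaks with both electrons going to the bromide; Br⁻ leaves and a secondary carbocation remains.
Step 2: Carbocation rearrangement: a 1,2-hydride shift from the adjacent isopropyl carbon converts the initially-formed secondary cation into the more stable tertiary cation.
Step 3: A lone pair on the oxygen of CH3OH attacks the carbocation, forming a new C–O σ-bond and an oxonium ion.
Step 4: Deprotonation of the oxonium oxygen by solvent methanol yields the neutral ether.
Total: 4 elementary steps.

4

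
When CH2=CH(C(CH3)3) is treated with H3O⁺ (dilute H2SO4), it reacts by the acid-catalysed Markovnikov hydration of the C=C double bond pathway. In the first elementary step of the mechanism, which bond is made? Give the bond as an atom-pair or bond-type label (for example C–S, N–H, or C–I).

C–H

Step 1: Electrophilic addition begins with the π(C=C) electrons forming a bond to the proton of H3O⁺. Following Markovnikov's rule, the resulting cation is secondary. H2O is released.
The bond formed in this step is the C–H bond.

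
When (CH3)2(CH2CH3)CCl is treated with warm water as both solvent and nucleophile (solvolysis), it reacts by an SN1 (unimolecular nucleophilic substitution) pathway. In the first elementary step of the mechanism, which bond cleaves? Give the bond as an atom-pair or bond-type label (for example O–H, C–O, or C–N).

C–Cl

Step 1: Unassisted departure of Cl⁻ (taking the C–Cl bonding pair) generates a tertiary carbocation.
The bond broken in this step is the C–Cl bond.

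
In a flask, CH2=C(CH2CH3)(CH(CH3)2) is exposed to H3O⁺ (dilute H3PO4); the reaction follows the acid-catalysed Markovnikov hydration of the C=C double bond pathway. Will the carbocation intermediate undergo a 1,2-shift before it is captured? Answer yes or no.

The first-formed carbocation is tertiary.
No single 1,2-shift to an adjacent carbon would produce a more-substituted cation than the one already present, so no rearrangement occurs.

no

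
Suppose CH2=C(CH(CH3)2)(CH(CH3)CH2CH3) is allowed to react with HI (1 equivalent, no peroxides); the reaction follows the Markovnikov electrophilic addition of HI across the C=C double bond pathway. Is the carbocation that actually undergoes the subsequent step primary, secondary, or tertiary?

tertiary

Step 1: The π electrons of the C=C bond attack a proton of HI; Markovnikov addition places the new C–H on the less-substituted alkene carbon, so the positive charge ends up on the more-substituted carbon — a tertiary carbocation. The H–I bond breaks heterolytically, releasing I⁻.
No single 1,2-shift to an adjacent carbon would give a more-substituted cation, so no rearrangement occurs.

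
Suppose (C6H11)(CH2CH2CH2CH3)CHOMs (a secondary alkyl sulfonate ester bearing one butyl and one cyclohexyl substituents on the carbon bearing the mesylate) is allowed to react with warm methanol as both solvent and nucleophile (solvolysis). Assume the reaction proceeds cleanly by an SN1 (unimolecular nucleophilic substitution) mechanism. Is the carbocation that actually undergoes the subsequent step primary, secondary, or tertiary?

Step 1: Ionisation: the C–O σ-bond cleaves heterolytically; both bonding electrons depart with MsO⁻, leaving a secondary carbocation at the α-carbon.
Step 2: Carbocation rearrangement: a 1,2-hydride shift from the adjacent cyclohexyl carbon converts the initially-formed secondary cation into the more stable tertiary cation.
The cation rearranges from secondary to tertiary via a 1,2-hydride shift from the adjacent cyclohexyl carbon; the tertiary cation is what reacts next.

tertiary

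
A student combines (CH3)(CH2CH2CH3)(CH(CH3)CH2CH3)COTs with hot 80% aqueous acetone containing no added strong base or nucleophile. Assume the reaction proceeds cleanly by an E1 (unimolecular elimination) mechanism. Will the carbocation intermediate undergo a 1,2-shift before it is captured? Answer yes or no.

no

The first-formed carbocation is tertiary.
No single 1,2-shift to an adjacent carbon would produce a more-substituted cation than the one already present, so no rearrangement occurs.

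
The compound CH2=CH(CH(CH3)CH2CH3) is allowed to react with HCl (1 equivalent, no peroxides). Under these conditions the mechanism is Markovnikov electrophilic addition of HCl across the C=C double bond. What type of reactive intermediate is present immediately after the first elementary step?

secondary carbocation

Step 1: Protonation of the alkene by HCl: the π bond acts as the nucleophile and picks up H⁺, giving the more stable (Markovnikov) secondary carbocation. The H–Cl bond breaks heterolytically, releasing Cl⁻.
After step 1 the species present is a secondary carbocation.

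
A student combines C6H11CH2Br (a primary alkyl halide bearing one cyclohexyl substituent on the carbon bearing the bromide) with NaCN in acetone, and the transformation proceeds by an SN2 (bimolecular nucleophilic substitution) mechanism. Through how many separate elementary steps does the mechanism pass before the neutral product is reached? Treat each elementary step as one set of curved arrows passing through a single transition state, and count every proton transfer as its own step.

Step 1: The cyanide nucleophile donates a lone pair from C to the α-carbon in a backside attack; simultaneously the C–Br σ-bond breaks and both of its electrons leave with Br⁻. One concerted step with inversion of configuration.
Total: 1 elementary step.

1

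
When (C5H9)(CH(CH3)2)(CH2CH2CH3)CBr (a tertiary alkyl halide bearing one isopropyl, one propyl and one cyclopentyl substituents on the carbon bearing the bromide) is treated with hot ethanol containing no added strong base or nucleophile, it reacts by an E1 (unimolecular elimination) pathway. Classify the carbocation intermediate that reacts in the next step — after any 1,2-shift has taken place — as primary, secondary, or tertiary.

tertiary

Step 1: Unassisted departure of Br⁻ (taking the C–Br bonding pair) generates a tertiary carbocation.
No single 1,2-shift to an adjacent carbon would give a more-substituted cation, so no rearrangement occurs.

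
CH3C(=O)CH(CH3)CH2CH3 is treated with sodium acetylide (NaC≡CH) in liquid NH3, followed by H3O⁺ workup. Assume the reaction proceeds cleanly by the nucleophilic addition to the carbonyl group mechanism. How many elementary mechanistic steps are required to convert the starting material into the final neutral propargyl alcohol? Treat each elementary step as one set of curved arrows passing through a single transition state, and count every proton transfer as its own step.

Step 1: Nucleophilic addition: HC≡C⁻ adds to the carbonyl carbon, pushing the π(C=O) electron pair onto oxygen and giving a tetrahedral alkoxide.
Step 2: On H3O⁺ workup the alkoxide oxygen is protonated, giving a propargyl alcohol.
Total: 2 elementary steps.

2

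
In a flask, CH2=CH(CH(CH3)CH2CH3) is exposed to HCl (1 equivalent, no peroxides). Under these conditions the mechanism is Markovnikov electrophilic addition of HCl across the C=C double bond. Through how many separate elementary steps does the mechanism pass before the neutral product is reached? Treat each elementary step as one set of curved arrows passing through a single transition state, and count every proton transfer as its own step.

3

Step 1: Electrophilic addition begins with the π(C=C) electrons forming a bond to the proton of HCl. Following Markovnikov's rule, the resulting cation is secondary. The H–Cl bond breaks heterolytically, releasing Cl⁻.
Step 2: Carbocation rearrangement: a 1,2-hydride shift from the adjacent sec-butyl carbon converts the initially-formed secondary cation into the more stable tertiary cation.
Step 3: Nucleophilic attack by Cl⁻ on the carbocation completes the addition, giving R–Cl.
Total: 3 elementary steps.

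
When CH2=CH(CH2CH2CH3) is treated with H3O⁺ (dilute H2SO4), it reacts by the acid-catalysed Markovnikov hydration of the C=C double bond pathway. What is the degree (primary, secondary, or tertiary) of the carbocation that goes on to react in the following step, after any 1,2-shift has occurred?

Step 1: Electrophilic addition begins with the π(C=C) electrons forming a bond to the proton of H3O⁺. Following Markovnikov's rule, the resulting cation is secondary. H2O is released.
No single 1,2-shift to an adjacent carbon would give a more-substituted cation, so no rearrangement occurs.

secondary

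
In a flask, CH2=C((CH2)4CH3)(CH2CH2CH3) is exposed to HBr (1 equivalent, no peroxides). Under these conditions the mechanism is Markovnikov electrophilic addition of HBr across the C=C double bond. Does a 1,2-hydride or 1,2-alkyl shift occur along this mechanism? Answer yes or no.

The first-formed carbocation is tertiary.
No single 1,2-shift to an adjacent carbon would produce a more-substituted cation than the one already present, so no rearrangement occurs.

no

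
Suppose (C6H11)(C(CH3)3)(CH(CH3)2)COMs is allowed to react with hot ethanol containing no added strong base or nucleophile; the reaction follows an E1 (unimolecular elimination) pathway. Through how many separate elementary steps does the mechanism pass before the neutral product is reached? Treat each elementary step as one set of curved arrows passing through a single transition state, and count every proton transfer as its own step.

Step 1: Rate-determining heterolysis of the C–O bond gives MsO⁻ and a tertiary carbocation.
(No 1,2-shift: no single shift to an adjacent carbon would give a more stable cation.)
Step 2: A weak base (an ethanol molecule from the solvent) removes a proton from a carbon adjacent to the cationic centre; the electrons of that C–H bond become the new π(C=C) bond, giving the alkene.
Total: 2 elementary steps.

2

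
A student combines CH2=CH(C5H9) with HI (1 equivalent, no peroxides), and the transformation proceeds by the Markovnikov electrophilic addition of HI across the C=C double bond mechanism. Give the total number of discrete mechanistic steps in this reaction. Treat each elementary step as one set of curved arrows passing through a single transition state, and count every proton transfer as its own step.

3

Step 1: The π electrons of the C=C bond attack a proton of HI; Markovnikov addition places the new C–H on the less-substituted alkene carbon, so the positive charge ends up on the more-substituted carbon — a secondary carbocation. The H–I bond breaks heterolytically, releasing I⁻.
Step 2: Carbocation rearrangement: a 1,2-hydride shift from the adjacent cyclopentyl carbon converts the initially-formed secondary cation into the more stable tertiary cation.
Step 3: Nucleophilic attack by I⁻ on the carbocation completes the addition, giving R–I.
Total: 3 elementary steps.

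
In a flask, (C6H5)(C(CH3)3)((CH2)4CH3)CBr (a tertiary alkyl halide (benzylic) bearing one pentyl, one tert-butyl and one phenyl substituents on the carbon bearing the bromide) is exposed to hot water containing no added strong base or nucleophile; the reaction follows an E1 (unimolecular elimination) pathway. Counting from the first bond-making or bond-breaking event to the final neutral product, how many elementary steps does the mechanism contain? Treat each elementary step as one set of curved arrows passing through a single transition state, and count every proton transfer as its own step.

Step 1: Ionisation: the C–Br σ-bond cleaves heterolytically; both bonding electrons depart with Br⁻, leaving a tertiary carbocation at the α-carbon.
(No 1,2-shift: no single shift to an adjacent carbon would give a more stable cation.)
Step 2: A weak base (a water molecule from the solvent) removes a proton from a carbon adjacent to the cationic centre; the electrons of that C–H bond become the new π(C=C) bond, giving the alkene.
Total: 2 elementary steps.

2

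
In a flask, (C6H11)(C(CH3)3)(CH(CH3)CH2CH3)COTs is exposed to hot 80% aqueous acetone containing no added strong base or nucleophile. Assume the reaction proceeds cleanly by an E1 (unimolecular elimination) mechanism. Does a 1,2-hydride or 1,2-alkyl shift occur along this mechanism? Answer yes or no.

The first-formed carbocation is tertiary.
No single 1,2-shift to an adjacent carbon would produce a more-substituted cation than the one already present, so no rearrangement occurs.

no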